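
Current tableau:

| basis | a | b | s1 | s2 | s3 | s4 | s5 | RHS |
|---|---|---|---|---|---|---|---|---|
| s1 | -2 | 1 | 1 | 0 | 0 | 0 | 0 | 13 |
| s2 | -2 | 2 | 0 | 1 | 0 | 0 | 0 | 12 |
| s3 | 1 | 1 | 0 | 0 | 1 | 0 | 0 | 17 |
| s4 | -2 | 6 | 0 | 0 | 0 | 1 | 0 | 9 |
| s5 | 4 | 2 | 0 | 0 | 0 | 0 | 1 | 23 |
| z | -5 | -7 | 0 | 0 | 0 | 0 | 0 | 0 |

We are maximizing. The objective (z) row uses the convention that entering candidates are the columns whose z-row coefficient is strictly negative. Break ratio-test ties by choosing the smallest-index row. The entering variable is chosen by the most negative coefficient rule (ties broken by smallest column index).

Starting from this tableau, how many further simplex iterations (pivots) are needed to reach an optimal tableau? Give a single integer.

pivot: b in, s4 out → z = 21/2
pivot: a in, s5 out → z = 587/14
No improving column remains; optimal.

2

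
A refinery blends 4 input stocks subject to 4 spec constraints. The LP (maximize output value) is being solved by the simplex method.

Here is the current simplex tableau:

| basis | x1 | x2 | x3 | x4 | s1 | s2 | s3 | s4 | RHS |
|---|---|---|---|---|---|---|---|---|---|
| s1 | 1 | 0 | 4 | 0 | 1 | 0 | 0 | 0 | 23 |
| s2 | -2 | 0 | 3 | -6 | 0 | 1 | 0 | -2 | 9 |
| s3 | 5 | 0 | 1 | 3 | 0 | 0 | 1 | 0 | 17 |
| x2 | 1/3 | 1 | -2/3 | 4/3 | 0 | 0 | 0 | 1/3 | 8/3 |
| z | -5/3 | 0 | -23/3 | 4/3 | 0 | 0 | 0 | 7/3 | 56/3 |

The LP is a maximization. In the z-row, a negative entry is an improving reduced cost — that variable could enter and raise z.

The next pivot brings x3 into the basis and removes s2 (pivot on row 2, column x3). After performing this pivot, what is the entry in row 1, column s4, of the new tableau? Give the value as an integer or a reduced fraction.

8/3

Pivot element is row 2, column x3: 3.
Normalize row 2: new (row 2, s4) = (-2)/3 = -2/3.
row 1 ← row 1 − 4·(new row 2): 0 − 4·(-2/3) = 8/3.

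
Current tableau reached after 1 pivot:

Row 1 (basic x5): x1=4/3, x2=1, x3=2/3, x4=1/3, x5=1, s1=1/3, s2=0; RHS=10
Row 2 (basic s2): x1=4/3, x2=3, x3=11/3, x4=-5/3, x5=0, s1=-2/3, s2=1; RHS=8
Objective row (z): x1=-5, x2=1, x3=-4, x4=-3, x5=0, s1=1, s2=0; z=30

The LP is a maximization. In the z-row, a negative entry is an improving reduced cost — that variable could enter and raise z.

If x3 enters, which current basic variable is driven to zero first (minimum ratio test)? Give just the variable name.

Ratios: row 1 (x5): 10/(2/3) = 15; row 2 (s2): 8/(11/3) = 24/11.
Minimum ratio 24/11 is in the s2 row, so s2 leaves.

s2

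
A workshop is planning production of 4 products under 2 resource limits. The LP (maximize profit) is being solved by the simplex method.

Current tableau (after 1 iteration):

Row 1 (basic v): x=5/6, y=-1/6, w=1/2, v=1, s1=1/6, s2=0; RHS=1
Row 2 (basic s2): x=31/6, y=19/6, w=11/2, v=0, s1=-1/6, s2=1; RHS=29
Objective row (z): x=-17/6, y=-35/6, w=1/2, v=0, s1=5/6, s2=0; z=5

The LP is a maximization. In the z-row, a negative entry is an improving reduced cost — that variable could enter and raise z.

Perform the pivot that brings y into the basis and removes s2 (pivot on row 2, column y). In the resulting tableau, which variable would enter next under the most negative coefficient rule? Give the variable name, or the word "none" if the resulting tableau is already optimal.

none

Pivot element 19/6. New z-row = old z-row − (-35/6)·(row 2/(19/6)).
Updated z-row coefficients: x: 127/19, y: 0, w: 202/19, v: 0, s1: 10/19, s2: 35/19.
No coefficient is strictly negative; the tableau after this pivot is optimal.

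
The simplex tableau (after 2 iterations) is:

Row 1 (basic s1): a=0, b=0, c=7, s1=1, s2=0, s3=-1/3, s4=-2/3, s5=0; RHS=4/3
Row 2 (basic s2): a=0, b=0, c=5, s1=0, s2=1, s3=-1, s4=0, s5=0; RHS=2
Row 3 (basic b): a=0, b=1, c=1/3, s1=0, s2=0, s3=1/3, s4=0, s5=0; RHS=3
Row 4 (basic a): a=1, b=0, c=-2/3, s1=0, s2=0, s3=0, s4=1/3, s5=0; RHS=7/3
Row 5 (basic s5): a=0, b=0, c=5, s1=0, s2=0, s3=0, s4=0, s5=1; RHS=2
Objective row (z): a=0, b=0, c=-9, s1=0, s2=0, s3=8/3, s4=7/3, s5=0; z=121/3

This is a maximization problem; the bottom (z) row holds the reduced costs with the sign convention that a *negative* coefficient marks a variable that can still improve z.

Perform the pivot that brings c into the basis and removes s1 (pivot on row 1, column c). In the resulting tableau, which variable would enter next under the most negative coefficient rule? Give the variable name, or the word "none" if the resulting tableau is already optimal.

Pivot element 7. New z-row = old z-row − (-9)·(row 1/7).
Updated z-row coefficients: a: 0, b: 0, c: 0, s1: 9/7, s2: 0, s3: 47/21, s4: 31/21, s5: 0.
No coefficient is strictly negative; the tableau after this pivot is optimal.

none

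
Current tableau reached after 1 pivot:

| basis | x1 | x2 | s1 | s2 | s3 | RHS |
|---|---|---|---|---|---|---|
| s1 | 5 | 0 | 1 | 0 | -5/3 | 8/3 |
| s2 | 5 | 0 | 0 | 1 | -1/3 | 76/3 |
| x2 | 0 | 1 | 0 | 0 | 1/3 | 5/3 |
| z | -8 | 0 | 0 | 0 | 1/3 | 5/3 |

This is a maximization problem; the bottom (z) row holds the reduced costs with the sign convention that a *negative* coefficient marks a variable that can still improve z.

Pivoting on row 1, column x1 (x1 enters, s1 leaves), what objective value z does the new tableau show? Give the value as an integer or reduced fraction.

89/15

Minimum ratio for x1: (8/3)/5 = 8/15.
z changes by −(z-row coeff of x1)·ratio = −(-8)·(8/15) = 64/15.
New z = 5/3 + (64/15) = 89/15.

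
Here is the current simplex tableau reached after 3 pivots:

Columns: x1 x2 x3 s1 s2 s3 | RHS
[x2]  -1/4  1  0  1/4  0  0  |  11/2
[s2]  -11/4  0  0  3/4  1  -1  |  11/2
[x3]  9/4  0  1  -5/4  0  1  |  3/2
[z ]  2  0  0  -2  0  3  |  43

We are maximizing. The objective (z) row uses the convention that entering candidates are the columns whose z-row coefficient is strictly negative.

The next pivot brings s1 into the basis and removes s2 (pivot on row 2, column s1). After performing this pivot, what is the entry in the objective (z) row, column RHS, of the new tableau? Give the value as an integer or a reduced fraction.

173/3

Pivot element is row 2, column s1: 3/4.
Normalize row 2: new (row 2, RHS) = (11/2)/(3/4) = 22/3.
z-row ← z-row − (-2)·(new row 2): 43 − (-2)·(22/3) = 173/3.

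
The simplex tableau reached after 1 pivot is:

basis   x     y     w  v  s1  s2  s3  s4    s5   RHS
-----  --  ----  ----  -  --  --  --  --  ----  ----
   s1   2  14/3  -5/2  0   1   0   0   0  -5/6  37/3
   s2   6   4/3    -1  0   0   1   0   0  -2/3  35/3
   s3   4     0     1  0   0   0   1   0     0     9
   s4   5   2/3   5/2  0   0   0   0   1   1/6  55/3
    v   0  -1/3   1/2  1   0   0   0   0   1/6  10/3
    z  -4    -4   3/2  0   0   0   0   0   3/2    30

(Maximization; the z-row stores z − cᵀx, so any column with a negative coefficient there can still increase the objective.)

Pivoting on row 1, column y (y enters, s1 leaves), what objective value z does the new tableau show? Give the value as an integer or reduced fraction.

284/7

Minimum ratio for y: (37/3)/(14/3) = 37/14.
z changes by −(z-row coeff of y)·ratio = −(-4)·(37/14) = 74/7.
New z = 30 + (74/7) = 284/7.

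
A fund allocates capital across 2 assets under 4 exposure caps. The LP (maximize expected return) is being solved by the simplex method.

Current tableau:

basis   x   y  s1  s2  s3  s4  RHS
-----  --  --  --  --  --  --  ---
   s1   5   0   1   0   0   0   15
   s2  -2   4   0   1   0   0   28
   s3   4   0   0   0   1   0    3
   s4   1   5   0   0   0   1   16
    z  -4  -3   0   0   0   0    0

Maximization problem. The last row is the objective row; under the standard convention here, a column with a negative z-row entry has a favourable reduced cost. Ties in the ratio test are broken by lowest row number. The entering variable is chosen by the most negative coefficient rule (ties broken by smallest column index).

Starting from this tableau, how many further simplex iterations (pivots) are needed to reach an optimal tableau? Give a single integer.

pivot: x in, s3 out → z = 3
pivot: y in, s4 out → z = 243/20
No improving column remains; optimal.

2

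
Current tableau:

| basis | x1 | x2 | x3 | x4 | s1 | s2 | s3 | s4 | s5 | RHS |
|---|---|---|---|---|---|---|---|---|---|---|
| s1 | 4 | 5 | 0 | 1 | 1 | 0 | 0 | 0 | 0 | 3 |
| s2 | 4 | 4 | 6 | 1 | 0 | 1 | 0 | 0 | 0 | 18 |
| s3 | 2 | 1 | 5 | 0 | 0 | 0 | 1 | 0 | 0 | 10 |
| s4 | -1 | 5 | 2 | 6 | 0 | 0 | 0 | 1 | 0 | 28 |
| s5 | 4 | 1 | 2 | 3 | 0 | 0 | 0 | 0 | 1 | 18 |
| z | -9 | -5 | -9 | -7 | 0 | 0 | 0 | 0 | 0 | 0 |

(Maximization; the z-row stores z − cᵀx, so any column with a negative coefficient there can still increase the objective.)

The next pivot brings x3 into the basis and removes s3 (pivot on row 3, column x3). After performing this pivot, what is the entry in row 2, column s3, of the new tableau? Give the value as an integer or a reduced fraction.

-6/5

Pivot element is row 3, column x3: 5.
Normalize row 3: new (row 3, s3) = 1/5 = 1/5.
row 2 ← row 2 − 6·(new row 3): 0 − 6·(1/5) = -6/5.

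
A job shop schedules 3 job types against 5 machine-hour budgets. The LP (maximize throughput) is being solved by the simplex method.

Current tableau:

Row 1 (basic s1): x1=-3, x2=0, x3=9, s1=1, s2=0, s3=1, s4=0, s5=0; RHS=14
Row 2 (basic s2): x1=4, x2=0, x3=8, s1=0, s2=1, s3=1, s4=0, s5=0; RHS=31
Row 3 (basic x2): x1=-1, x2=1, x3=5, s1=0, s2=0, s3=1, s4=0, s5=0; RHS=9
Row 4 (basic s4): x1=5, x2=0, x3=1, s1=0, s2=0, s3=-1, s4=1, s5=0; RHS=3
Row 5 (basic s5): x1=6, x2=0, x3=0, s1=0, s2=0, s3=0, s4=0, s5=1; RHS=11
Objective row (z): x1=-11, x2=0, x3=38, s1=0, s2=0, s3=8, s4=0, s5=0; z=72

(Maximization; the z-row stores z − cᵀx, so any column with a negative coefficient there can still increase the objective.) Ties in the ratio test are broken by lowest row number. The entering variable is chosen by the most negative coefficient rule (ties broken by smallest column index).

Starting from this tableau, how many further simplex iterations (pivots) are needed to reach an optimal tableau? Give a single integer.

1

pivot: x1 in, s4 out → z = 393/5
No improving column remains; optimal.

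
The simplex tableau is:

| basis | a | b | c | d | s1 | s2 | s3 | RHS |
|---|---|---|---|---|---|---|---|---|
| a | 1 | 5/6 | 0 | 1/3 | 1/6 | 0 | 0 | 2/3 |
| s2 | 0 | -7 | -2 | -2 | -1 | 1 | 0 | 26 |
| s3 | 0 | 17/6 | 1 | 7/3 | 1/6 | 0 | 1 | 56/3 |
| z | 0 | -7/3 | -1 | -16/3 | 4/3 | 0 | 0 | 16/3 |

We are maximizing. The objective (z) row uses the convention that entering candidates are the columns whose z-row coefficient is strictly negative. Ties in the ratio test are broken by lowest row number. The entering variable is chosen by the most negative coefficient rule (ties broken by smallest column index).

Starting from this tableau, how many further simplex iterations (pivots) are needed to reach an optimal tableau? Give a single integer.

pivot: d in, a out → z = 16
pivot: c in, s3 out → z = 30
No improving column remains; optimal.

2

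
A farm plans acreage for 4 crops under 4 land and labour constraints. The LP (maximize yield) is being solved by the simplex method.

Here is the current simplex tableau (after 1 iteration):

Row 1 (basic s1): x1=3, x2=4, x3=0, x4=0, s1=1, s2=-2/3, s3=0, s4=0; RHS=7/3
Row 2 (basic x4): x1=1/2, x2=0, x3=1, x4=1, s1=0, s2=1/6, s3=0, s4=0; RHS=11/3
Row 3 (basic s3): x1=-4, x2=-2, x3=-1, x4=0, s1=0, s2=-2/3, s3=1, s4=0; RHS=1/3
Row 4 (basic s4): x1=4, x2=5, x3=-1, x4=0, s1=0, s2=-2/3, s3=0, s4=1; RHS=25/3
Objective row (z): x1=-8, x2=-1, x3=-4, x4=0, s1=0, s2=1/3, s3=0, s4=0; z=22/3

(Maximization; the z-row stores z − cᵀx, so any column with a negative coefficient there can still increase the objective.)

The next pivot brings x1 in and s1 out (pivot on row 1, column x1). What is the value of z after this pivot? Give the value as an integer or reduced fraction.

Minimum ratio for x1: (7/3)/3 = 7/9.
z changes by −(z-row coeff of x1)·ratio = −(-8)·(7/9) = 56/9.
New z = 22/3 + (56/9) = 122/9.

122/9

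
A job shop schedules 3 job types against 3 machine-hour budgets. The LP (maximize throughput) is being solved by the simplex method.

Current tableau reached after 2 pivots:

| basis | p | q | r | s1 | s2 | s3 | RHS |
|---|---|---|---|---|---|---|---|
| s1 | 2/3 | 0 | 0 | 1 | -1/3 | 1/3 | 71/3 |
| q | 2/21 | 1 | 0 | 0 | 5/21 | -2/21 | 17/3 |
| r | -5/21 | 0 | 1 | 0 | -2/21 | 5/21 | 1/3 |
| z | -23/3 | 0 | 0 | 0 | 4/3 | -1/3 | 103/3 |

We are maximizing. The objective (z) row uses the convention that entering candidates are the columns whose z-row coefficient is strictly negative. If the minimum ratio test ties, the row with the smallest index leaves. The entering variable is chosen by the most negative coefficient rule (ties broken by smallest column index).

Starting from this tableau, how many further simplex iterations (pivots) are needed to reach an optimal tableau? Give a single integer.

2

pivot: p in, s1 out → z = 613/2
pivot: s2 in, q out → z = 653/2
No improving column remains; optimal.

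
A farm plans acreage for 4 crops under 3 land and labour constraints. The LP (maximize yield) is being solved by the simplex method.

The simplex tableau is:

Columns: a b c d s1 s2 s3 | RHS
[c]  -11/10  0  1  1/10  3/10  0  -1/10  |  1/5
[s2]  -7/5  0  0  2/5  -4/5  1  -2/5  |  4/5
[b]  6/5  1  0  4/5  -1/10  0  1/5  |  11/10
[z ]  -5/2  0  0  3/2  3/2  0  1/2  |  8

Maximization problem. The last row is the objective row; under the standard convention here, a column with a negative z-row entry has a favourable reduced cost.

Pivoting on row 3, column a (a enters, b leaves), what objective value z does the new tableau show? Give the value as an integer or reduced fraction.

247/24

Minimum ratio for a: (11/10)/(6/5) = 11/12.
z changes by −(z-row coeff of a)·ratio = −(-5/2)·(11/12) = 55/24.
New z = 8 + (55/24) = 247/24.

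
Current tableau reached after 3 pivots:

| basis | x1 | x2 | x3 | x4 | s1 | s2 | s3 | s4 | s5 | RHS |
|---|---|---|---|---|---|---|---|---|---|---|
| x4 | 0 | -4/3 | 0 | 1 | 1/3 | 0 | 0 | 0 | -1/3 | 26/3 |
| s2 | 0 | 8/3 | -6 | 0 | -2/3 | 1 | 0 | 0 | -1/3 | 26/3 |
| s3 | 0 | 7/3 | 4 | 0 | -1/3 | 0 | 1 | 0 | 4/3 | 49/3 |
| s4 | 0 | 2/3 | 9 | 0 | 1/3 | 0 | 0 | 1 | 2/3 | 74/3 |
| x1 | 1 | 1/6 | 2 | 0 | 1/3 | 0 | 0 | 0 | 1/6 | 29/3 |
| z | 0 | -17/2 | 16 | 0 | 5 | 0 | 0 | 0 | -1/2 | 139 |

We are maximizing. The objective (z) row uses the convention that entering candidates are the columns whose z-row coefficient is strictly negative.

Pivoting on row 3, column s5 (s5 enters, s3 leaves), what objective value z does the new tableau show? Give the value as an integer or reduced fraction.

1161/8

Minimum ratio for s5: (49/3)/(4/3) = 49/4.
z changes by −(z-row coeff of s5)·ratio = −(-1/2)·(49/4) = 49/8.
New z = 139 + (49/8) = 1161/8.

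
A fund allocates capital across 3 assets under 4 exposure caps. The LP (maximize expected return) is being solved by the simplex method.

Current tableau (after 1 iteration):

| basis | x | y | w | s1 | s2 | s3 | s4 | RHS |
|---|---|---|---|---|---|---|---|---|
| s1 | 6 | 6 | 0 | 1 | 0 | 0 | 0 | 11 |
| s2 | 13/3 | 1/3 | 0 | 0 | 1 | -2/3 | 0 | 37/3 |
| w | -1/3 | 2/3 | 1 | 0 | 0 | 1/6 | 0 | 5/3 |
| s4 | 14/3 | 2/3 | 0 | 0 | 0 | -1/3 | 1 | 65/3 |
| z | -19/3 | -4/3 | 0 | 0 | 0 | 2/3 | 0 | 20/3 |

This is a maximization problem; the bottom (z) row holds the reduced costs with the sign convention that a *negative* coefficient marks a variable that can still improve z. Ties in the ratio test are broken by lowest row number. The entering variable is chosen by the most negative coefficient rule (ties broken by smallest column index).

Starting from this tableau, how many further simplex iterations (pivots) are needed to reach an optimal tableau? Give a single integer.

1

pivot: x in, s1 out → z = 329/18
No improving column remains; optimal.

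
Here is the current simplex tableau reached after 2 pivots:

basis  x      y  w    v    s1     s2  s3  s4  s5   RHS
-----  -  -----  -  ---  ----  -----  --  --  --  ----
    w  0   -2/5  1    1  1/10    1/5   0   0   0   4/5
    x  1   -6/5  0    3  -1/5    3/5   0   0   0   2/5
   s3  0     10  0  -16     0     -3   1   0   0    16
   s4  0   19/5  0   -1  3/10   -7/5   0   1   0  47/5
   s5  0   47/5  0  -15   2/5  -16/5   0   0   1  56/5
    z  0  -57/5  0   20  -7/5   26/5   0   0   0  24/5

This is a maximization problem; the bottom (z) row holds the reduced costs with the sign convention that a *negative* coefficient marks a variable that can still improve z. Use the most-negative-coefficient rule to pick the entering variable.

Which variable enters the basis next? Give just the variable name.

Objective-row coefficients: x: 0, y: -57/5, w: 0, v: 20, s1: -7/5, s2: 26/5, s3: 0, s4: 0, s5: 0.
The most negative is -57/5 in column y, so y enters.

y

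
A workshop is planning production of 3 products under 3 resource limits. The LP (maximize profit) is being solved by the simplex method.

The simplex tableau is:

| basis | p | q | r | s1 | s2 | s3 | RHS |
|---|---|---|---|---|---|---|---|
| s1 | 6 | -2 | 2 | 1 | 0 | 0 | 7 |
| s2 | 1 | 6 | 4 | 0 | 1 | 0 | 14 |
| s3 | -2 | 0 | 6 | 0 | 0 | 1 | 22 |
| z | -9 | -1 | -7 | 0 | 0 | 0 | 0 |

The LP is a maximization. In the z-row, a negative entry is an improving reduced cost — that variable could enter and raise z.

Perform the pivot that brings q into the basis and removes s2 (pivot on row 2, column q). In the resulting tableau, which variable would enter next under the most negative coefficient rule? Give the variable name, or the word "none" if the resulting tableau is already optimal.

p

Pivot element 6. New z-row = old z-row − (-1)·(row 2/6).
Updated z-row coefficients: p: -53/6, q: 0, r: -19/3, s1: 0, s2: 1/6, s3: 0.
The most negative is -53/6 in column p, so p would enter next.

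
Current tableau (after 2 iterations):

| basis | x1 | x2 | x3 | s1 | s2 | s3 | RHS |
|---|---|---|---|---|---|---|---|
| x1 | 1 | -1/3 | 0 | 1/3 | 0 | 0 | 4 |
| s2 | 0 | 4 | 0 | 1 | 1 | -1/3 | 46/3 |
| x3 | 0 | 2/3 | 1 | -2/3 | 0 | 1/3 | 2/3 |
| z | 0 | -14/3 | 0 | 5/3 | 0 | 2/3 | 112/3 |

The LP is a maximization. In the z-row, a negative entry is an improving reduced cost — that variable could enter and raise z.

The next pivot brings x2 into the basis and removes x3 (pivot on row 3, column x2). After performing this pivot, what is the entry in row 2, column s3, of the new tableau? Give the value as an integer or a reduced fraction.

Pivot element is row 3, column x2: 2/3.
Normalize row 3: new (row 3, s3) = (1/3)/(2/3) = 1/2.
row 2 ← row 2 − 4·(new row 3): -1/3 − 4·(1/2) = -7/3.

-7/3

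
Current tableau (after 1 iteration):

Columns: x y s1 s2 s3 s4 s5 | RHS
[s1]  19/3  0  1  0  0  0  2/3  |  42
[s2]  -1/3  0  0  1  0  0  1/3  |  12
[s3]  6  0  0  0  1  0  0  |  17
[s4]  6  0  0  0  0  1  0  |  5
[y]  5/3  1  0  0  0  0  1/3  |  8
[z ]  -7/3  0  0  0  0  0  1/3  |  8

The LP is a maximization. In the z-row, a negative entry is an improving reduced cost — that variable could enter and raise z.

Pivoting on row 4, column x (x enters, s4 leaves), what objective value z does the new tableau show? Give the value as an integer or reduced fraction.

179/18

Minimum ratio for x: 5/6 = 5/6.
z changes by −(z-row coeff of x)·ratio = −(-7/3)·(5/6) = 35/18.
New z = 8 + (35/18) = 179/18.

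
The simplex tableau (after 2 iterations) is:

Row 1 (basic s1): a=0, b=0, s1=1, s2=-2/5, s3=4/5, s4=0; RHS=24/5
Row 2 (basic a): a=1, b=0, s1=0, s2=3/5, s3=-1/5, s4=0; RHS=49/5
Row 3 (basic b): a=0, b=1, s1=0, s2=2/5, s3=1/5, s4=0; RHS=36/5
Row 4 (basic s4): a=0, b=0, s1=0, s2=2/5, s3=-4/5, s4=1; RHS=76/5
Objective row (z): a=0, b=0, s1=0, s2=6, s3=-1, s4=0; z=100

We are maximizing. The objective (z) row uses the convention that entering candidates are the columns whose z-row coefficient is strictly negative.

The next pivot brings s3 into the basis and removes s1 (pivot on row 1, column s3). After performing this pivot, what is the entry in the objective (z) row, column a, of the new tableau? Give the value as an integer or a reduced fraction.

0

Pivot element is row 1, column s3: 4/5.
Normalize row 1: new (row 1, a) = 0/(4/5) = 0.
z-row ← z-row − (-1)·(new row 1): 0 − (-1)·0 = 0.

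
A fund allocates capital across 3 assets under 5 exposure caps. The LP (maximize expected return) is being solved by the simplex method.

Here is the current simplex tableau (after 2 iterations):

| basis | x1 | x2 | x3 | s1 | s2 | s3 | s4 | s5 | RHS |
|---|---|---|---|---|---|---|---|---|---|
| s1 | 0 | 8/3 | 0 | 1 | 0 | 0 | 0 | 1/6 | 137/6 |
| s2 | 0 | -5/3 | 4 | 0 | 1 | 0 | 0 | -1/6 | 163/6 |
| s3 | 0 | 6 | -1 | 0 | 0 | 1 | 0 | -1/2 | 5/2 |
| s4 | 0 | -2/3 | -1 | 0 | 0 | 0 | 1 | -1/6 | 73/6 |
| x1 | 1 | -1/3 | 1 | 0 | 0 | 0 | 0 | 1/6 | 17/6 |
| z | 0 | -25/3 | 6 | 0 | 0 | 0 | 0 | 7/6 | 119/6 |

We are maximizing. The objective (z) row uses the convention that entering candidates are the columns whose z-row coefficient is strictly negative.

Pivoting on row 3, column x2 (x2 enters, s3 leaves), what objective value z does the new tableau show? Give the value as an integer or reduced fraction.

Minimum ratio for x2: (5/2)/6 = 5/12.
z changes by −(z-row coeff of x2)·ratio = −(-25/3)·(5/12) = 125/36.
New z = 119/6 + (125/36) = 839/36.

839/36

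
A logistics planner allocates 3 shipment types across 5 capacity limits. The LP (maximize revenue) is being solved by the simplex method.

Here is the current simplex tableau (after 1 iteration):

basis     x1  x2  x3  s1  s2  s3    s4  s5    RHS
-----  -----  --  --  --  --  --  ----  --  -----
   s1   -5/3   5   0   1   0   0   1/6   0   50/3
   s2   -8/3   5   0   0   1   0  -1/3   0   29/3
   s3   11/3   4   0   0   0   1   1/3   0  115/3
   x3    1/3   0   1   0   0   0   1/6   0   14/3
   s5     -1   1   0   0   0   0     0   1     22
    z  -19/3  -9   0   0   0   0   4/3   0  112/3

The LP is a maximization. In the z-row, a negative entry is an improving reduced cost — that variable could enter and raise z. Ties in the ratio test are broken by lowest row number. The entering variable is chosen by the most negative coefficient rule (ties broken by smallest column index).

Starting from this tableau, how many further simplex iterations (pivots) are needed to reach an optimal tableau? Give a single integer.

pivot: x2 in, s2 out → z = 821/15
pivot: x1 in, s3 out → z = 9872/87
No improving column remains; optimal.

2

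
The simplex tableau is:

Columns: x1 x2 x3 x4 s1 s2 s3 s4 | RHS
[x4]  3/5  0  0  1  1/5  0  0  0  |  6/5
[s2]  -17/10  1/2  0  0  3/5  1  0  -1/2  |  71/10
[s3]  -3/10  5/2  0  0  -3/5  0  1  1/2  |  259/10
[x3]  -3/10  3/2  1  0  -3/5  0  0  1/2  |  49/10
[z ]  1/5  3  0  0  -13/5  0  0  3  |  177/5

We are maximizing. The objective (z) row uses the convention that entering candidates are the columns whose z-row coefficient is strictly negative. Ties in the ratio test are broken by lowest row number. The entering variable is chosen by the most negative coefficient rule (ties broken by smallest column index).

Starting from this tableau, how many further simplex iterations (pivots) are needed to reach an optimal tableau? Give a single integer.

pivot: s1 in, x4 out → z = 51
No improving column remains; optimal.

1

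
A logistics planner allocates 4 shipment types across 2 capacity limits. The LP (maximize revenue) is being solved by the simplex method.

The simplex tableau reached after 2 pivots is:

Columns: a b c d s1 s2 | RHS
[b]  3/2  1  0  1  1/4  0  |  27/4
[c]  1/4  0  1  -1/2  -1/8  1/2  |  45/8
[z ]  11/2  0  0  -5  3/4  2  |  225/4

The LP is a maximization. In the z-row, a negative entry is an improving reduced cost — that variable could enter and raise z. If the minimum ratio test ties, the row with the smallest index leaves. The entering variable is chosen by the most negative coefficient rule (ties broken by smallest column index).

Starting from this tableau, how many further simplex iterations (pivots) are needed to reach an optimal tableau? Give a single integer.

1

pivot: d in, b out → z = 90
No improving column remains; optimal.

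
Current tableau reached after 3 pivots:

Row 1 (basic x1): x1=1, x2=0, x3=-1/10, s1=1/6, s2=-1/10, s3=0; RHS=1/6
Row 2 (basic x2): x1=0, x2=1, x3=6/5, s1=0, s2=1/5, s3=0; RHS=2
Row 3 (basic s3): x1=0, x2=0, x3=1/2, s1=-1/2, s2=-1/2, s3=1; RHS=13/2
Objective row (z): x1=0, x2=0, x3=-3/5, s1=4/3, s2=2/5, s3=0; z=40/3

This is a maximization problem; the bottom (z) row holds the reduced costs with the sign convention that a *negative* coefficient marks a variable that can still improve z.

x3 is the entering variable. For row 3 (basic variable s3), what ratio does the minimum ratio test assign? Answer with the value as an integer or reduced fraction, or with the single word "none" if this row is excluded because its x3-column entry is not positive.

13

Ratio = RHS / (x3 entry) = (13/2) / (1/2) = 13.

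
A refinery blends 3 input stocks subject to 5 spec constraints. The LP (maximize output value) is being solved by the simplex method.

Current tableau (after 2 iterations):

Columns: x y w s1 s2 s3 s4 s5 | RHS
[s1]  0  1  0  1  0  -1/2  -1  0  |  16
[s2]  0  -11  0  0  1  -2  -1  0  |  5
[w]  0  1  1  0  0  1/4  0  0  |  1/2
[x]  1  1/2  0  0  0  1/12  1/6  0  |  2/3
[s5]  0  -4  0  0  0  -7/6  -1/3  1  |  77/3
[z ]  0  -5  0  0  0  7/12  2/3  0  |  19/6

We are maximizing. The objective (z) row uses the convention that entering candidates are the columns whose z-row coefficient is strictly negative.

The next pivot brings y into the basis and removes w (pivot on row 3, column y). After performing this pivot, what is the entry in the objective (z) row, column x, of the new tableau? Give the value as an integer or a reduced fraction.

0

Pivot element is row 3, column y: 1.
Normalize row 3: new (row 3, x) = 0/1 = 0.
z-row ← z-row − (-5)·(new row 3): 0 − (-5)·0 = 0.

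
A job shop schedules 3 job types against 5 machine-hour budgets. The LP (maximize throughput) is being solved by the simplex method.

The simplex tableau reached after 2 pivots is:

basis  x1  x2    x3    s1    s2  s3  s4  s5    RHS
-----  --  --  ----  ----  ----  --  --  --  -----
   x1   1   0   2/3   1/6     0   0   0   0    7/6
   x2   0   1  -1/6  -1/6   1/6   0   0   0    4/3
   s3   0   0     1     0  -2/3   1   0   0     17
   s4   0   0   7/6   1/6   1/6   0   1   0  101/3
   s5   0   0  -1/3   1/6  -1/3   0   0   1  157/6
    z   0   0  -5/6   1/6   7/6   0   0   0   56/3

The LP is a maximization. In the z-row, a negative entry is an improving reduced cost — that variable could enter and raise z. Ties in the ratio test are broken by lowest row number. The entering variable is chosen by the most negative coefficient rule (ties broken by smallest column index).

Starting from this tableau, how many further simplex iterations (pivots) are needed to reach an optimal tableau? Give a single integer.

1

pivot: x3 in, x1 out → z = 161/8
No improving column remains; optimal.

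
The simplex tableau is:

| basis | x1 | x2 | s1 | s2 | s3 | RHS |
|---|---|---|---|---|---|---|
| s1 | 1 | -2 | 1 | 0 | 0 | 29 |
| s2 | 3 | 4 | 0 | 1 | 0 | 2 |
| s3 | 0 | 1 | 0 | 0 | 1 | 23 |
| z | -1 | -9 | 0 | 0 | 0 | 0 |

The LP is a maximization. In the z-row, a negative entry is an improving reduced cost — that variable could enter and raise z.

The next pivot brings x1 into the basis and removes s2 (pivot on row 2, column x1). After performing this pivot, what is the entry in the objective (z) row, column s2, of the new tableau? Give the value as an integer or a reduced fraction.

Pivot element is row 2, column x1: 3.
Normalize row 2: new (row 2, s2) = 1/3 = 1/3.
z-row ← z-row − (-1)·(new row 2): 0 − (-1)·(1/3) = 1/3.

1/3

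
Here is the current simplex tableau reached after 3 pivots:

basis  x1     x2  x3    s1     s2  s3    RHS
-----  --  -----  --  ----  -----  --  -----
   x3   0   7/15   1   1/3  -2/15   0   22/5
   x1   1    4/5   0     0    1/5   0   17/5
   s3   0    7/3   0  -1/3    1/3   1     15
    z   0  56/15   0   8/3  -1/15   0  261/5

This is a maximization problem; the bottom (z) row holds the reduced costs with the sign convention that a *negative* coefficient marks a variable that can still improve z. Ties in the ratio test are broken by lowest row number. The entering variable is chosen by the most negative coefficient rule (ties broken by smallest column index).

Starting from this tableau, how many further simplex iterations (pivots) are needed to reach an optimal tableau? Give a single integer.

1

pivot: s2 in, x1 out → z = 160/3
No improving column remains; optimal.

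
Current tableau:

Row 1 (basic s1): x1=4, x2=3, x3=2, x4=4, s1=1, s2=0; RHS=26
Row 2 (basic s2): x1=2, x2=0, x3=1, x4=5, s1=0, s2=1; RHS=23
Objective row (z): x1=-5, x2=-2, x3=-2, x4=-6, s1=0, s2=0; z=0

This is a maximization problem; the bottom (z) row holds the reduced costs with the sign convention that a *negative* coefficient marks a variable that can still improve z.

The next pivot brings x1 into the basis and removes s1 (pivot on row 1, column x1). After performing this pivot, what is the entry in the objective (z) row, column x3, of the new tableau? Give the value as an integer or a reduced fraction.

Pivot element is row 1, column x1: 4.
Normalize row 1: new (row 1, x3) = 2/4 = 1/2.
z-row ← z-row − (-5)·(new row 1): -2 − (-5)·(1/2) = 1/2.

1/2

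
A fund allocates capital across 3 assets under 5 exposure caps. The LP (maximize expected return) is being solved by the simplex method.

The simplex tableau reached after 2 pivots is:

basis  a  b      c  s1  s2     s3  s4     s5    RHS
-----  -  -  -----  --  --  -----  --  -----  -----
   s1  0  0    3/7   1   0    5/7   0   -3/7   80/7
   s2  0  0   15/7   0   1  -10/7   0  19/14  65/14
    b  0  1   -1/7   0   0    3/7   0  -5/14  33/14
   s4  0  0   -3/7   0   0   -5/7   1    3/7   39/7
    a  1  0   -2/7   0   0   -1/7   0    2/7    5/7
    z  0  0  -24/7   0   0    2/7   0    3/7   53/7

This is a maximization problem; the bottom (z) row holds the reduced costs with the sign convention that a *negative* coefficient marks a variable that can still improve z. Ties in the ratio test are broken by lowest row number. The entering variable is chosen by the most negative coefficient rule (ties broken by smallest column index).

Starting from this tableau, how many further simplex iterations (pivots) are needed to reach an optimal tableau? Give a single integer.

2

pivot: c in, s2 out → z = 15
pivot: s3 in, b out → z = 31
No improving column remains; optimal.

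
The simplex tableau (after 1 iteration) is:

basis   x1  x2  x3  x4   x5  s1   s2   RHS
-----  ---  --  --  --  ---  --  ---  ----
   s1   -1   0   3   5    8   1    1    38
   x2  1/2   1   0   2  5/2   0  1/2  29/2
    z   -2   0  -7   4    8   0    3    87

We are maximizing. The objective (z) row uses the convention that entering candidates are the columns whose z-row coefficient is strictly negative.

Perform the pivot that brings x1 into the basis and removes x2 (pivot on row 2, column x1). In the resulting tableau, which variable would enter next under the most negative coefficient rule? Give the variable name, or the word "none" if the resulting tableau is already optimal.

Pivot element 1/2. New z-row = old z-row − (-2)·(row 2/(1/2)).
Updated z-row coefficients: x1: 0, x2: 4, x3: -7, x4: 12, x5: 18, s1: 0, s2: 5.
The most negative is -7 in column x3, so x3 would enter next.

x3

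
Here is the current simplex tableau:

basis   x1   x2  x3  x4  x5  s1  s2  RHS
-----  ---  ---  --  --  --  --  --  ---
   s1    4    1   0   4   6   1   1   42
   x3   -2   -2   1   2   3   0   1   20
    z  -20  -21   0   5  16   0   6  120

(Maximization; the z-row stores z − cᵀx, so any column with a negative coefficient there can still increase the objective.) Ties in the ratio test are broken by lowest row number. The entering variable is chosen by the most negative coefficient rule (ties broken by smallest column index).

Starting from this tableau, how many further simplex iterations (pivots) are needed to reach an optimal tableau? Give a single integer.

1

pivot: x2 in, s1 out → z = 1002
No improving column remains; optimal.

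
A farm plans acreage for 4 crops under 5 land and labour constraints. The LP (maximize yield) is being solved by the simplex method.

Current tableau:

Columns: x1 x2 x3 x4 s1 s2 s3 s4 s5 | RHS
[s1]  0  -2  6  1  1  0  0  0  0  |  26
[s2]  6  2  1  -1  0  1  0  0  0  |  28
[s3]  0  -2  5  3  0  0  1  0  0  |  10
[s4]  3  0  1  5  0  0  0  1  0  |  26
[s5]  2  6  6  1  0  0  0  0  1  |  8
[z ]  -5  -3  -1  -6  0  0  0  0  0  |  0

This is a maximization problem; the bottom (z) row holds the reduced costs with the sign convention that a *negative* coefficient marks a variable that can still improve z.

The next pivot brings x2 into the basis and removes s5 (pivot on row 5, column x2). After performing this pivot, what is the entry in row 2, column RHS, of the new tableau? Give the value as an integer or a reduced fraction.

Pivot element is row 5, column x2: 6.
Normalize row 5: new (row 5, RHS) = 8/6 = 4/3.
row 2 ← row 2 − 2·(new row 5): 28 − 2·(4/3) = 76/3.

76/3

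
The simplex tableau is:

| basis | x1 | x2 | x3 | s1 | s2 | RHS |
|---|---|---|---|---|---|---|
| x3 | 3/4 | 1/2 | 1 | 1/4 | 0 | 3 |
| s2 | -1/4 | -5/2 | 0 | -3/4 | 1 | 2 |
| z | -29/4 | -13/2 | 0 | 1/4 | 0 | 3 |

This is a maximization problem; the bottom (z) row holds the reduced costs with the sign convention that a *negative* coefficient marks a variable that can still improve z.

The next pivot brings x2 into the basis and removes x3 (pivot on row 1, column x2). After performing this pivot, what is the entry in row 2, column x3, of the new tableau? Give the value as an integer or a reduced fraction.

5

Pivot element is row 1, column x2: 1/2.
Normalize row 1: new (row 1, x3) = 1/(1/2) = 2.
row 2 ← row 2 − (-5/2)·(new row 1): 0 − (-5/2)·2 = 5.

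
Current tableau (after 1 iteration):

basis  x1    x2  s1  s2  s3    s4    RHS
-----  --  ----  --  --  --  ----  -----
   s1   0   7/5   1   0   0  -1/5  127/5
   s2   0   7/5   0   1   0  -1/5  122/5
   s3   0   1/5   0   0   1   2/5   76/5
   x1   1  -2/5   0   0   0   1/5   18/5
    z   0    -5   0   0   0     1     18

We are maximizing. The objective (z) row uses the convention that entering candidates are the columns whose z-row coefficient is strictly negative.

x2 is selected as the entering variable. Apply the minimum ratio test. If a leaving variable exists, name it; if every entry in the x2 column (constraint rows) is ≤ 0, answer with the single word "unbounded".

s2

Ratios: row 1 (s1): (127/5)/(7/5) = 127/7; row 2 (s2): (122/5)/(7/5) = 122/7; row 3 (s3): (76/5)/(1/5) = 76; row 4 (x1): entry -2/5 ≤ 0, skip.
Minimum ratio is in the s2 row, so s2 leaves.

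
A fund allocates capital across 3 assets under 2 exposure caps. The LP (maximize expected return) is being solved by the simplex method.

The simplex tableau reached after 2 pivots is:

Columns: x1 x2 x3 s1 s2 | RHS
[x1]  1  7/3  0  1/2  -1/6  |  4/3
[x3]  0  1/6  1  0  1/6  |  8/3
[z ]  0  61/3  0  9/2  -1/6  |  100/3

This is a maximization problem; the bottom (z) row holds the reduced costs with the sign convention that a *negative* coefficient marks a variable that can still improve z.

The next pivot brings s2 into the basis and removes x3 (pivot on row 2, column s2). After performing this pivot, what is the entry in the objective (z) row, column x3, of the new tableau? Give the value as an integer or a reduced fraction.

1

Pivot element is row 2, column s2: 1/6.
Normalize row 2: new (row 2, x3) = 1/(1/6) = 6.
z-row ← z-row − (-1/6)·(new row 2): 0 − (-1/6)·6 = 1.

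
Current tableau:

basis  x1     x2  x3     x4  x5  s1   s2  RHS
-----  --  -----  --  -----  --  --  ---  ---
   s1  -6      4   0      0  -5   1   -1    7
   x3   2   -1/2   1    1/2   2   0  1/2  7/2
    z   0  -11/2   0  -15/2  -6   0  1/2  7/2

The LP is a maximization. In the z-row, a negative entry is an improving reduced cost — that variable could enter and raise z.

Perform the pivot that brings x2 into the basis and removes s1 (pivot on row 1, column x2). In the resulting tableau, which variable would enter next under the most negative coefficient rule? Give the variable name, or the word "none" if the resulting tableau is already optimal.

x5

Pivot element 4. New z-row = old z-row − (-11/2)·(row 1/4).
Updated z-row coefficients: x1: -33/4, x2: 0, x3: 0, x4: -15/2, x5: -103/8, s1: 11/8, s2: -7/8.
The most negative is -103/8 in column x5, so x5 would enter next.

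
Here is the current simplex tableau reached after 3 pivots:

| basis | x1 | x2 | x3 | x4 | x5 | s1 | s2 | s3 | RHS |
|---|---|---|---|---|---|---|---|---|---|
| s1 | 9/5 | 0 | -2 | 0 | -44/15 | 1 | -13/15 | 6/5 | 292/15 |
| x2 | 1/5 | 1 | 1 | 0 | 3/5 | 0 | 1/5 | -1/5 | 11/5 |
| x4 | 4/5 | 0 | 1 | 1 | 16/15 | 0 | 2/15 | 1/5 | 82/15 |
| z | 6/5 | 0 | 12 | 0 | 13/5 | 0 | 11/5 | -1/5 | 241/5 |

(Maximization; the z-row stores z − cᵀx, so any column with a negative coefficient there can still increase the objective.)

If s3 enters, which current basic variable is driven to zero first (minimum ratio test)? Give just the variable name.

Ratios: row 1 (s1): (292/15)/(6/5) = 146/9; row 2 (x2): entry -1/5 ≤ 0, skip; row 3 (x4): (82/15)/(1/5) = 82/3.
Minimum ratio 146/9 is in the s1 row, so s1 leaves.

s1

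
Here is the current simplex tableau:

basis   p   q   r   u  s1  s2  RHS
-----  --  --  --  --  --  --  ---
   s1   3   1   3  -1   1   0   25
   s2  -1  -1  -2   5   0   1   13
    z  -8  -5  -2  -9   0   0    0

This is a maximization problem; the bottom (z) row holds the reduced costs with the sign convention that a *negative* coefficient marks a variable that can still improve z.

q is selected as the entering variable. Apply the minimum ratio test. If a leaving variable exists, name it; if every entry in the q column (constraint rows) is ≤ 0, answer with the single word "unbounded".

s1

Ratios: row 1 (s1): 25/1 = 25; row 2 (s2): entry -1 ≤ 0, skip.
Minimum ratio is in the s1 row, so s1 leaves.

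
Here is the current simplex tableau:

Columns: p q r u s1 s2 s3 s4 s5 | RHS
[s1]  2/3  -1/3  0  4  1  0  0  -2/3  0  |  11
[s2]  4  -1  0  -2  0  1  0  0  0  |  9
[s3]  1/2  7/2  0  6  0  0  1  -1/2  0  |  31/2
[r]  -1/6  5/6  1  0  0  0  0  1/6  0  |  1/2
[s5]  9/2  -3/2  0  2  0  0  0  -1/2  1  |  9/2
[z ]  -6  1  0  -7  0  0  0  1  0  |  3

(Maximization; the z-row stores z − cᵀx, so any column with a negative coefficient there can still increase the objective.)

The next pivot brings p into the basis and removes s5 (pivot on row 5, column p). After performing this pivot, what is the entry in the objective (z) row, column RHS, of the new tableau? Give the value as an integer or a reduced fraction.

9

Pivot element is row 5, column p: 9/2.
Normalize row 5: new (row 5, RHS) = (9/2)/(9/2) = 1.
z-row ← z-row − (-6)·(new row 5): 3 − (-6)·1 = 9.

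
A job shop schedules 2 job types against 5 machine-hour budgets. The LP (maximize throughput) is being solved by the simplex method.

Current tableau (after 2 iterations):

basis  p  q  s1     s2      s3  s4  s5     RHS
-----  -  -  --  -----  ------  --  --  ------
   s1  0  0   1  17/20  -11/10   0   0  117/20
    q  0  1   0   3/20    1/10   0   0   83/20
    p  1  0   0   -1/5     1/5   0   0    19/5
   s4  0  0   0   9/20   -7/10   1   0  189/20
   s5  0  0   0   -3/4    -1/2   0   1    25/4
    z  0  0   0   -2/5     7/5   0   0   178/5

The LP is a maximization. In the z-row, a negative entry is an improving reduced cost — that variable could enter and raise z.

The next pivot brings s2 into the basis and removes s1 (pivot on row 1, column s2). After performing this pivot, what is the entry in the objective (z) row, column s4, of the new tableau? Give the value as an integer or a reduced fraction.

0

Pivot element is row 1, column s2: 17/20.
Normalize row 1: new (row 1, s4) = 0/(17/20) = 0.
z-row ← z-row − (-2/5)·(new row 1): 0 − (-2/5)·0 = 0.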